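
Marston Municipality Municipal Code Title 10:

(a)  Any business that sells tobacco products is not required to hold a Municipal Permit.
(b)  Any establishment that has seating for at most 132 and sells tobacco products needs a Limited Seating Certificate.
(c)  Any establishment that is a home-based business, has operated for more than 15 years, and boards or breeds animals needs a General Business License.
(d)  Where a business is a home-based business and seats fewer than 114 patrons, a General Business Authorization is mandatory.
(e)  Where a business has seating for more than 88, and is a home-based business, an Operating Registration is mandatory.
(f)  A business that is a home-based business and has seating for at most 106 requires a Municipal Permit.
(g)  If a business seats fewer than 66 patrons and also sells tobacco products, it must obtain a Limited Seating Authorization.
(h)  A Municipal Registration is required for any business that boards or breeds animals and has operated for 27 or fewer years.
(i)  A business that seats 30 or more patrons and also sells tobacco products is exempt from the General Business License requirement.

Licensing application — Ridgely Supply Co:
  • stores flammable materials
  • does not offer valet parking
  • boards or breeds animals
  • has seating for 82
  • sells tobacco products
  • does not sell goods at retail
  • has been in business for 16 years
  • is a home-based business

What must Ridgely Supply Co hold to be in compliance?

(a) sells tobacco products → exempt from Municipal Permit.
(b) seating 82 ≤ 132; sells tobacco products → Limited Seating Certificate required.
(c) is a home-based business; years in business 16 > 15; boards or breeds animals → General Business License required.
(d) is a home-based business; seating 82 < 114 → General Business Authorization required.
(e) seating 82 ≤ 88; is a home-based business → Operating Registration not required.
(f) is a home-based business; seating 82 ≤ 106 → Municipal Permit required.
(g) seating 82 ≥ 66; sells tobacco products → Limited Seating Authorization not required.
(h) boards or breeds animals; years in business 16 ≤ 27 → Municipal Registration required.
(i) seating 82 ≥ 30; sells tobacco products → exempt from General Business License.

General Business Authorization, Limited Seating Certificate, Municipal Registration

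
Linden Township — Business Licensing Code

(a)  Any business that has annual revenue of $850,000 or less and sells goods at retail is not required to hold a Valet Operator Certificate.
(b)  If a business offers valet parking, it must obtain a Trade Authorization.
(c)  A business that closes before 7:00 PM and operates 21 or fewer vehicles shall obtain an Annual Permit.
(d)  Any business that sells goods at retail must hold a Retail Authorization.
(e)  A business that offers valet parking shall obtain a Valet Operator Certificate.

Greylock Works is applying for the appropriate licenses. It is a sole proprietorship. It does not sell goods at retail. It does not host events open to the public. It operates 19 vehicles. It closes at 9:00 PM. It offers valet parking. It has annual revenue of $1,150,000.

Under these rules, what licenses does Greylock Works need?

Trade Authorization, Valet Operator Certificate

(a) revenue $1,150,000 > $850,000; does not sell goods at retail → Valet Operator Certificate exemption does not apply.
(b) offers valet parking → Trade Authorization required.
(c) closes 9:00 PM, after 7:00 PM; vehicles 19 ≤ 21 → Annual Permit not required.
(d) does not sell goods at retail → Retail Authorization not required.
(e) offers valet parking → Valet Operator Certificate required.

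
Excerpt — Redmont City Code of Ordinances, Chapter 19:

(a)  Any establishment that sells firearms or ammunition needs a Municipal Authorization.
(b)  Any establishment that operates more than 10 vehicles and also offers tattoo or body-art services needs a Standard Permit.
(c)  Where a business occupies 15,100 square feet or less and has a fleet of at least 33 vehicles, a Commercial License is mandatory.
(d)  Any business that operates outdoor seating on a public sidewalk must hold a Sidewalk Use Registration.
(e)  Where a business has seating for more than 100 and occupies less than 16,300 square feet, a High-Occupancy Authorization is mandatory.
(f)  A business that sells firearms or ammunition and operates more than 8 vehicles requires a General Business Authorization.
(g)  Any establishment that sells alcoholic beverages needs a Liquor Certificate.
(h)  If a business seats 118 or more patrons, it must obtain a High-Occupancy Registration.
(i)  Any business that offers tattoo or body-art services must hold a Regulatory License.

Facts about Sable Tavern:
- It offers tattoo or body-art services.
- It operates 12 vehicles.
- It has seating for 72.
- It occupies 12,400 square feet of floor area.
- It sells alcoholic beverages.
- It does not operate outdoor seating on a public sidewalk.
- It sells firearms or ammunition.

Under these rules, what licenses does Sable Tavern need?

(a) sells firearms or ammunition → Municipal Authorization required.
(b) vehicles 12 > 10; offers tattoo or body-art services → Standard Permit required.
(c) floor area 12,400 square feet ≤ 15,100 square feet; vehicles 12 < 33 → Commercial License not required.
(d) does not operate outdoor seating on a public sidewalk → Sidewalk Use Registration not required.
(e) seating 72 ≤ 100; floor area 12,400 square feet < 16,300 square feet → High-Occupancy Authorization not required.
(f) sells firearms or ammunition; vehicles 12 > 8 → General Business Authorization required.
(g) sells alcoholic beverages → Liquor Certificate required.
(h) seating 72 < 118 → High-Occupancy Registration not required.
(i) offers tattoo or body-art services → Regulatory License required.

General Business Authorization, Liquor Certificate, Municipal Authorization, Regulatory License, Standard Permit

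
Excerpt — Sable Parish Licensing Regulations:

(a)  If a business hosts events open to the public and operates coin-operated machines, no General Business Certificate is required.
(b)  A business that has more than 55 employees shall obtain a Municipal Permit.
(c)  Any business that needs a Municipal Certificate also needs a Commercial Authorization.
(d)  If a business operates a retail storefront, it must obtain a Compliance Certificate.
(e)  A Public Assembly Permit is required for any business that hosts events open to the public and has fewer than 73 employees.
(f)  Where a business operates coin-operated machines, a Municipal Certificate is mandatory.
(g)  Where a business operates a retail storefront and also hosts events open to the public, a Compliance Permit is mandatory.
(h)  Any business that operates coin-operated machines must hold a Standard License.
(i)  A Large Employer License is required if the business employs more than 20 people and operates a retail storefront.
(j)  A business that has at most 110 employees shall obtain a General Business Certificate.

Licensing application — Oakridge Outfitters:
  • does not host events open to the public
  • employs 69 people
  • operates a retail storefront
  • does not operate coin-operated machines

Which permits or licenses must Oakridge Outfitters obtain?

Compliance Certificate, General Business Certificate, Large Employer License, Municipal Permit

(a) does not host events open to the public; does not operate coin-operated machines → General Business Certificate exemption does not apply.
(b) employees 69 > 55 → Municipal Permit required.
(c) Municipal Certificate is not required → no effect.
(d) operates a retail storefront → Compliance Certificate required.
(e) does not host events open to the public; employees 69 < 73 → Public Assembly Permit not required.
(f) does not operate coin-operated machines → Municipal Certificate not required.
(g) operates a retail storefront; does not host events open to the public → Compliance Permit not required.
(h) does not operate coin-operated machines → Standard License not required.
(i) employees 69 > 20; operates a retail storefront → Large Employer License required.
(j) employees 69 ≤ 110 → General Business Certificate required.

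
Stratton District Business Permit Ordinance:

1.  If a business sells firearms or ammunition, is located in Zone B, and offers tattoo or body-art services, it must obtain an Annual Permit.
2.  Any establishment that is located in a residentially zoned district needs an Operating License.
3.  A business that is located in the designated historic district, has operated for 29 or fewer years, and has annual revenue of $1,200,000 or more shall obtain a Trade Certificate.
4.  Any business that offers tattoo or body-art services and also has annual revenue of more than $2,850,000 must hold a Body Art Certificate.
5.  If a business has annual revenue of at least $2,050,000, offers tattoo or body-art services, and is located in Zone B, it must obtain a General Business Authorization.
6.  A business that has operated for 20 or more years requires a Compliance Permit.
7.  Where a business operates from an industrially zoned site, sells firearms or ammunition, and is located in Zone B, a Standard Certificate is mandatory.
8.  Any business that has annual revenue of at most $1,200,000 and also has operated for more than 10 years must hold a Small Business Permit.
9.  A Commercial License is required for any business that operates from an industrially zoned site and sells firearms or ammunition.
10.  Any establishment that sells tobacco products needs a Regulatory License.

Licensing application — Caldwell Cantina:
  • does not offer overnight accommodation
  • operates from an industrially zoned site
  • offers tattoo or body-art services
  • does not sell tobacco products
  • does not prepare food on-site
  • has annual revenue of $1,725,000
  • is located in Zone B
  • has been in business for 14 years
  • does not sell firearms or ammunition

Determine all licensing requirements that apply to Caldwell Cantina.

None

1. does not sell firearms or ammunition; is located in Zone B; offers tattoo or body-art services → Annual Permit not required.
2. is located in Zone B (not: is located in a residentially zoned district) → Operating License not required.
3. is located in Zone B (not: is located in the designated historic district); years in business 14 ≤ 29; revenue $1,725,000 ≥ $1,200,000 → Trade Certificate not required.
4. offers tattoo or body-art services; revenue $1,725,000 ≤ $2,850,000 → Body Art Certificate not required.
5. revenue $1,725,000 < $2,050,000; offers tattoo or body-art services; is located in Zone B → General Business Authorization not required.
6. years in business 14 < 20 → Compliance Permit not required.
7. operates from an industrially zoned site; does not sell firearms or ammunition; is located in Zone B → Standard Certificate not required.
8. revenue $1,725,000 > $1,200,000; years in business 14 > 10 → Small Business Permit not required.
9. operates from an industrially zoned site; does not sell firearms or ammunition → Commercial License not required.
10. does not sell tobacco products → Regulatory License not required.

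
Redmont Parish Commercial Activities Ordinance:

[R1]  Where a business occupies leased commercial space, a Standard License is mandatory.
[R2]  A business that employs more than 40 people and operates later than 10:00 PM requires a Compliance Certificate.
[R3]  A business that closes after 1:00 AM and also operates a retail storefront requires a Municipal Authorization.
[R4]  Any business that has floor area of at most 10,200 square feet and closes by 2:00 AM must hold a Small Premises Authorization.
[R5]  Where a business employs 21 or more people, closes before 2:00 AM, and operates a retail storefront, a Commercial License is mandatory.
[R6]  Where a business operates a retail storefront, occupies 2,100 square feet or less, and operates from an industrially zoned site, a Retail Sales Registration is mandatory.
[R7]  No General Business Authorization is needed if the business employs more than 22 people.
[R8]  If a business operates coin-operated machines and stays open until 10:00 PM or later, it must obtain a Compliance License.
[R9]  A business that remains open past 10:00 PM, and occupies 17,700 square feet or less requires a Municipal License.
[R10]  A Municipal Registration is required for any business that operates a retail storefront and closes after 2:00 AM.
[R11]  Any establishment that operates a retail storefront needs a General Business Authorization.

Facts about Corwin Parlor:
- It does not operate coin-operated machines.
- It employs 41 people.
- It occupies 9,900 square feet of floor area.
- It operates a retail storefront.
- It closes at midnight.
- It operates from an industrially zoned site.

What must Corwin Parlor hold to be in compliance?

[R1] operates from an industrially zoned site (not: occupies leased commercial space) → Standard License not required.
[R2] employees 41 > 40; closes midnight, after 10:00 PM → Compliance Certificate required.
[R3] closes midnight, at/before 1:00 AM; operates a retail storefront → Municipal Authorization not required.
[R4] floor area 9,900 square feet ≤ 10,200 square feet; closes midnight, at/before 2:00 AM → Small Premises Authorization required.
[R5] employees 41 ≥ 21; closes midnight, at/before 2:00 AM; operates a retail storefront → Commercial License required.
[R6] operates a retail storefront; floor area 9,900 square feet > 2,100 square feet; operates from an industrially zoned site → Retail Sales Registration not required.
[R7] employees 41 > 22 → exempt from General Business Authorization.
[R8] does not operate coin-operated machines; closes midnight, after 10:00 PM → Compliance License not required.
[R9] closes midnight, after 10:00 PM; floor area 9,900 square feet ≤ 17,700 square feet → Municipal License required.
[R10] operates a retail storefront; closes midnight, at/before 2:00 AM → Municipal Registration not required.
[R11] operates a retail storefront → General Business Authorization required.

Commercial License, Compliance Certificate, Municipal License, Small Premises Authorization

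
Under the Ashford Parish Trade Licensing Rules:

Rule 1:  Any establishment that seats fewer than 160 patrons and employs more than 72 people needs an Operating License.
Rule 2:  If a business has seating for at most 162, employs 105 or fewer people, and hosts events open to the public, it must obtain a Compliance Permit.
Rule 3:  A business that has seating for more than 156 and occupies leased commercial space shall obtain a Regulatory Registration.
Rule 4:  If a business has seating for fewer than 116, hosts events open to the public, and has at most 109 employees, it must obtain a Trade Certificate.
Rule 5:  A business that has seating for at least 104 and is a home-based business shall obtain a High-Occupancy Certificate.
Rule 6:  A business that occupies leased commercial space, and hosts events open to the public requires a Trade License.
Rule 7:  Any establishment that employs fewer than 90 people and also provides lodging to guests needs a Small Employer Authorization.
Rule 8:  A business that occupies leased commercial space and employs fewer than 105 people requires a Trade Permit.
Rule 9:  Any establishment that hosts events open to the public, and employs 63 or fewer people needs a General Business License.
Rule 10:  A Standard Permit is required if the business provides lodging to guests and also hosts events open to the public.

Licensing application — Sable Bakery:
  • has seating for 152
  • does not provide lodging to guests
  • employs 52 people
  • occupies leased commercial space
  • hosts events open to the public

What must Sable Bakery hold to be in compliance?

Compliance Permit, General Business License, Trade License, Trade Permit

Rule 1: seating 152 < 160; employees 52 ≤ 72 → Operating License not required.
Rule 2: seating 152 ≤ 162; employees 52 ≤ 105; hosts events open to the public → Compliance Permit required.
Rule 3: seating 152 ≤ 156; occupies leased commercial space → Regulatory Registration not required.
Rule 4: seating 152 ≥ 116; hosts events open to the public; employees 52 ≤ 109 → Trade Certificate not required.
Rule 5: seating 152 ≥ 104; occupies leased commercial space (not: is a home-based business) → High-Occupancy Certificate not required.
Rule 6: occupies leased commercial space; hosts events open to the public → Trade License required.
Rule 7: employees 52 < 90; does not provide lodging to guests → Small Employer Authorization not required.
Rule 8: occupies leased commercial space; employees 52 < 105 → Trade Permit required.
Rule 9: hosts events open to the public; employees 52 ≤ 63 → General Business License required.
Rule 10: does not provide lodging to guests; hosts events open to the public → Standard Permit not required.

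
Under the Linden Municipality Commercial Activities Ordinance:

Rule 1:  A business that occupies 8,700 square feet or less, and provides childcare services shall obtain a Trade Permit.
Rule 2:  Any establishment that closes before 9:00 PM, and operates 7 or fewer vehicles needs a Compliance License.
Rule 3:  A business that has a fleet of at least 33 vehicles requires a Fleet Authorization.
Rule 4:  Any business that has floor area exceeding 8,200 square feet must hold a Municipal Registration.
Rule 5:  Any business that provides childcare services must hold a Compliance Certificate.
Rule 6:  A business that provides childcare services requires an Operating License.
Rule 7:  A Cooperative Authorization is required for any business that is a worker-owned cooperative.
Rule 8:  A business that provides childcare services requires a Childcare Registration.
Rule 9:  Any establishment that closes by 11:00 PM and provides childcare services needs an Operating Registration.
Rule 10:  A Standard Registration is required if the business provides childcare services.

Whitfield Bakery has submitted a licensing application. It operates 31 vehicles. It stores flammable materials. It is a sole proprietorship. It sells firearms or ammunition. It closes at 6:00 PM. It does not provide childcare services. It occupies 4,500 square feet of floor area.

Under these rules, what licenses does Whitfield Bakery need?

Rule 1: floor area 4,500 square feet ≤ 8,700 square feet; does not provide childcare services → Trade Permit not required.
Rule 2: closes 6:00 PM, at/before 9:00 PM; vehicles 31 > 7 → Compliance License not required.
Rule 3: vehicles 31 < 33 → Fleet Authorization not required.
Rule 4: floor area 4,500 square feet ≤ 8,200 square feet → Municipal Registration not required.
Rule 5: does not provide childcare services → Compliance Certificate not required.
Rule 6: does not provide childcare services → Operating License not required.
Rule 7: is a sole proprietorship (not: is a worker-owned cooperative) → Cooperative Authorization not required.
Rule 8: does not provide childcare services → Childcare Registration not required.
Rule 9: closes 6:00 PM, at/before 11:00 PM; does not provide childcare services → Operating Registration not required.
Rule 10: does not provide childcare services → Standard Registration not required.

None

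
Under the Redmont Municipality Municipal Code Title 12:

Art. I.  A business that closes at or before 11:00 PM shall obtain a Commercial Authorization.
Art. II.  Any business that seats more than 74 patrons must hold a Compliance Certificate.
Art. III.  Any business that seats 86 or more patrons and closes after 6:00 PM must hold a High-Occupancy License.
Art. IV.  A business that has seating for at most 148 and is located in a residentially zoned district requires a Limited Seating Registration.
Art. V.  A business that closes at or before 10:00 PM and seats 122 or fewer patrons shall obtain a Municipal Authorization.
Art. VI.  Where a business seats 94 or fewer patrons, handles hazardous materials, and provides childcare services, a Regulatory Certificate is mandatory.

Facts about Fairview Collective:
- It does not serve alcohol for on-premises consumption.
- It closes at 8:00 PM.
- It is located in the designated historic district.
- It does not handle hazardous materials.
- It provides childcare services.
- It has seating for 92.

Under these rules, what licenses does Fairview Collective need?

Art. I. closes 8:00 PM, at/before 11:00 PM → Commercial Authorization required.
Art. II. seating 92 > 74 → Compliance Certificate required.
Art. III. seating 92 ≥ 86; closes 8:00 PM, after 6:00 PM → High-Occupancy License required.
Art. IV. seating 92 ≤ 148; is located in the designated historic district (not: is located in a residentially zoned district) → Limited Seating Registration not required.
Art. V. closes 8:00 PM, at/before 10:00 PM; seating 92 ≤ 122 → Municipal Authorization required.
Art. VI. seating 92 ≤ 94; does not handle hazardous materials; provides childcare services → Regulatory Certificate not required.

Commercial Authorization, Compliance Certificate, High-Occupancy License, Municipal Authorization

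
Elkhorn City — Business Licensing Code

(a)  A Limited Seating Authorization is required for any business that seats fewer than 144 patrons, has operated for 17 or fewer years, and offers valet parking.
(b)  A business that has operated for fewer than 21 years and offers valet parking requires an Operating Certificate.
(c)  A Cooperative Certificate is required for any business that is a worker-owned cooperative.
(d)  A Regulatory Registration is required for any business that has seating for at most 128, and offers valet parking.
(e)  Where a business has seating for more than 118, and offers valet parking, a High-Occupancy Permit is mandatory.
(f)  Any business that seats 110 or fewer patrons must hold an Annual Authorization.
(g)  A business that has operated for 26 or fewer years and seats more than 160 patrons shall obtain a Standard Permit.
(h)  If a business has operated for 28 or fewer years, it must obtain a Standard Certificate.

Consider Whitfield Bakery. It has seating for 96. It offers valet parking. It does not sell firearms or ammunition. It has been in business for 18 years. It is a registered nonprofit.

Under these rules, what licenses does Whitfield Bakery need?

(a) seating 96 < 144; years in business 18 > 17; offers valet parking → Limited Seating Authorization not required.
(b) years in business 18 < 21; offers valet parking → Operating Certificate required.
(c) is a registered nonprofit (not: is a worker-owned cooperative) → Cooperative Certificate not required.
(d) seating 96 ≤ 128; offers valet parking → Regulatory Registration required.
(e) seating 96 ≤ 118; offers valet parking → High-Occupancy Permit not required.
(f) seating 96 ≤ 110 → Annual Authorization required.
(g) years in business 18 ≤ 26; seating 96 ≤ 160 → Standard Permit not required.
(h) years in business 18 ≤ 28 → Standard Certificate required.

Annual Authorization, Operating Certificate, Regulatory Registration, Standard Certificate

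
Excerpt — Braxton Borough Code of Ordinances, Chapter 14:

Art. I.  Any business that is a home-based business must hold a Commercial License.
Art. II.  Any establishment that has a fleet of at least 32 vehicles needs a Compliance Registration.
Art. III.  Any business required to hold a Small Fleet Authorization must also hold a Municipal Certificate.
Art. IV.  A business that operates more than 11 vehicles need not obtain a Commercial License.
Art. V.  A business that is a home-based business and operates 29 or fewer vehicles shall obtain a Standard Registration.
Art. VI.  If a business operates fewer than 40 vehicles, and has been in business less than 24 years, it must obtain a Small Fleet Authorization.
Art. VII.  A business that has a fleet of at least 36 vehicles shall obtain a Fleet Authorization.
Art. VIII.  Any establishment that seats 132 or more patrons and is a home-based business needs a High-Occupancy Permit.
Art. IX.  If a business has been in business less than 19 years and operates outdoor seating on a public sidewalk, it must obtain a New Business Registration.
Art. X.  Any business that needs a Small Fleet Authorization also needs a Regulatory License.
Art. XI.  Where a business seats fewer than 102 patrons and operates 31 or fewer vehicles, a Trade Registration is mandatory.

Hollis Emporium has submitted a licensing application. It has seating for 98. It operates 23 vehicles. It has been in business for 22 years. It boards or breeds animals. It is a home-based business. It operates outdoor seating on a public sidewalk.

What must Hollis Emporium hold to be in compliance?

Art. I. is a home-based business → Commercial License required.
Art. II. vehicles 23 < 32 → Compliance Registration not required.
Art. III. Small Fleet Authorization is required → Municipal Certificate also required.
Art. IV. vehicles 23 > 11 → exempt from Commercial License.
Art. V. is a home-based business; vehicles 23 ≤ 29 → Standard Registration required.
Art. VI. vehicles 23 < 40; years in business 22 < 24 → Small Fleet Authorization required.
Art. VII. vehicles 23 < 36 → Fleet Authorization not required.
Art. VIII. seating 98 < 132; is a home-based business → High-Occupancy Permit not required.
Art. IX. years in business 22 ≥ 19; operates outdoor seating on a public sidewalk → New Business Registration not required.
Art. X. Small Fleet Authorization is required → Regulatory License also required.
Art. XI. seating 98 < 102; vehicles 23 ≤ 31 → Trade Registration required.

Municipal Certificate, Regulatory License, Small Fleet Authorization, Standard Registration, Trade Registration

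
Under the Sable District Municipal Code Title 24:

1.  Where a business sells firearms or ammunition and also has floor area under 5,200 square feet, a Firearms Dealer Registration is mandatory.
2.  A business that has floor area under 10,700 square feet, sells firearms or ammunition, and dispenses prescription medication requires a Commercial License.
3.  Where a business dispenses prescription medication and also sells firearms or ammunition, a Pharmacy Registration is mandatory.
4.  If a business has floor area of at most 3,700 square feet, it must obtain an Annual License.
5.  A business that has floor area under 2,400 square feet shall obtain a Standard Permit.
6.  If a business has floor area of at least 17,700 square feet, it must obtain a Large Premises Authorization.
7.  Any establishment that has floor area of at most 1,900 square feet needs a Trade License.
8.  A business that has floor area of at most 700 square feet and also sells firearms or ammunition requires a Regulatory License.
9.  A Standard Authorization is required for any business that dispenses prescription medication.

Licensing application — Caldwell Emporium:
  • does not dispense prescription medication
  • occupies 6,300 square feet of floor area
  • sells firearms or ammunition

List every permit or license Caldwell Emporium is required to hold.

1. sells firearms or ammunition; floor area 6,300 square feet ≥ 5,200 square feet → Firearms Dealer Registration not required.
2. floor area 6,300 square feet < 10,700 square feet; sells firearms or ammunition; does not dispense prescription medication → Commercial License not required.
3. does not dispense prescription medication; sells firearms or ammunition → Pharmacy Registration not required.
4. floor area 6,300 square feet > 3,700 square feet → Annual License not required.
5. floor area 6,300 square feet ≥ 2,400 square feet → Standard Permit not required.
6. floor area 6,300 square feet < 17,700 square feet → Large Premises Authorization not required.
7. floor area 6,300 square feet > 1,900 square feet → Trade License not required.
8. floor area 6,300 square feet > 700 square feet; sells firearms or ammunition → Regulatory License not required.
9. does not dispense prescription medication → Standard Authorization not required.

None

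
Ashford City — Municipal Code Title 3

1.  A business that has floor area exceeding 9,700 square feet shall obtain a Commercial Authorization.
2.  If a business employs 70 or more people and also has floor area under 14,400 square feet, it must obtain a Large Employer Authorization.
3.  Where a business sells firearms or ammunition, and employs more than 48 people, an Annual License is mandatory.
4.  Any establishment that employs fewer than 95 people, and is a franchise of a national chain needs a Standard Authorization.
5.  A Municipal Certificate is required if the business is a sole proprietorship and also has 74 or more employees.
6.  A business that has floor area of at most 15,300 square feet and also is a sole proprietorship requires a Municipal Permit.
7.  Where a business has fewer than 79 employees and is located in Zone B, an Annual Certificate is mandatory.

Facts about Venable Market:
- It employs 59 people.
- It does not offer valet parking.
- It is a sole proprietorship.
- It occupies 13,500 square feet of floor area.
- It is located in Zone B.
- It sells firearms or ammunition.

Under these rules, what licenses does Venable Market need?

1. floor area 13,500 square feet > 9,700 square feet → Commercial Authorization required.
2. employees 59 < 70; floor area 13,500 square feet < 14,400 square feet → Large Employer Authorization not required.
3. sells firearms or ammunition; employees 59 > 48 → Annual License required.
4. employees 59 < 95; is a sole proprietorship (not: is a franchise of a national chain) → Standard Authorization not required.
5. is a sole proprietorship; employees 59 < 74 → Municipal Certificate not required.
6. floor area 13,500 square feet ≤ 15,300 square feet; is a sole proprietorship → Municipal Permit required.
7. employees 59 < 79; is located in Zone B → Annual Certificate required.

Annual Certificate, Annual License, Commercial Authorization, Municipal Permit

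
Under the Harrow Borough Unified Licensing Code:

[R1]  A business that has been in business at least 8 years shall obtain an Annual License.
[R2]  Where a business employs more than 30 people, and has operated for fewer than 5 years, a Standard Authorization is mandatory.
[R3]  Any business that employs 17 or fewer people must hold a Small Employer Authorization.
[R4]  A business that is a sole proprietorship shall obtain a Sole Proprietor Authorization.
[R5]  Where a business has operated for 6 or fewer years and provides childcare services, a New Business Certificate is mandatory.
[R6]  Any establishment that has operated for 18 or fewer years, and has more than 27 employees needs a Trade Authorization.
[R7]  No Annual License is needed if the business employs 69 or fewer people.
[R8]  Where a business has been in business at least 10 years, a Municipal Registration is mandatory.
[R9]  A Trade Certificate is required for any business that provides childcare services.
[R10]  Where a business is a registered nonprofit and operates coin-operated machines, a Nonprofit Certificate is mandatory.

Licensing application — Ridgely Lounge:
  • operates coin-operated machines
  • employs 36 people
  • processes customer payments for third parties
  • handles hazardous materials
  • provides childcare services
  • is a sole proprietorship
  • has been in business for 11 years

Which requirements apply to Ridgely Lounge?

[R1] years in business 11 ≥ 8 → Annual License required.
[R2] employees 36 > 30; years in business 11 ≥ 5 → Standard Authorization not required.
[R3] employees 36 > 17 → Small Employer Authorization not required.
[R4] is a sole proprietorship → Sole Proprietor Authorization required.
[R5] years in business 11 > 6; provides childcare services → New Business Certificate not required.
[R6] years in business 11 ≤ 18; employees 36 > 27 → Trade Authorization required.
[R7] employees 36 ≤ 69 → exempt from Annual License.
[R8] years in business 11 ≥ 10 → Municipal Registration required.
[R9] provides childcare services → Trade Certificate required.
[R10] is a sole proprietorship (not: is a registered nonprofit); operates coin-operated machines → Nonprofit Certificate not required.

Municipal Registration, Sole Proprietor Authorization, Trade Authorization, Trade Certificate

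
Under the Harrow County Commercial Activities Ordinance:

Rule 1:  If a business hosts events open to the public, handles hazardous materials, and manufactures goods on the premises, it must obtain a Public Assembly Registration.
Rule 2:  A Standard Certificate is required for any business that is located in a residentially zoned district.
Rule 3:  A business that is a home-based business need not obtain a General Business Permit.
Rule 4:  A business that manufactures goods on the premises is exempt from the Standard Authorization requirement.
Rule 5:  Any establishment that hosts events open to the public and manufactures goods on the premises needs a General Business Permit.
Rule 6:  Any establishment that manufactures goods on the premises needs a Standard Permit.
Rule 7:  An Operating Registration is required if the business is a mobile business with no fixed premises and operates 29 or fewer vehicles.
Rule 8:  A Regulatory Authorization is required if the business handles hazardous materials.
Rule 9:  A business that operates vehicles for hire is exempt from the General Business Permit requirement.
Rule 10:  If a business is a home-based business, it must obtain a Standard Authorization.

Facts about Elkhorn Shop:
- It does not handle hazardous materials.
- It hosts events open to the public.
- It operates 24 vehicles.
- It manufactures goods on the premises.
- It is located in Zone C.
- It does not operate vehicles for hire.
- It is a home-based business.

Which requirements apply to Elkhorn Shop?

Standard Permit

Rule 1: hosts events open to the public; does not handle hazardous materials; manufactures goods on the premises → Public Assembly Registration not required.
Rule 2: is located in Zone C (not: is located in a residentially zoned district) → Standard Certificate not required.
Rule 3: is a home-based business → exempt from General Business Permit.
Rule 4: manufactures goods on the premises → exempt from Standard Authorization.
Rule 5: hosts events open to the public; manufactures goods on the premises → General Business Permit required.
Rule 6: manufactures goods on the premises → Standard Permit required.
Rule 7: is a home-based business (not: is a mobile business with no fixed premises); vehicles 24 ≤ 29 → Operating Registration not required.
Rule 8: does not handle hazardous materials → Regulatory Authorization not required.
Rule 9: does not operate vehicles for hire → General Business Permit exemption does not apply.
Rule 10: is a home-based business → Standard Authorization required.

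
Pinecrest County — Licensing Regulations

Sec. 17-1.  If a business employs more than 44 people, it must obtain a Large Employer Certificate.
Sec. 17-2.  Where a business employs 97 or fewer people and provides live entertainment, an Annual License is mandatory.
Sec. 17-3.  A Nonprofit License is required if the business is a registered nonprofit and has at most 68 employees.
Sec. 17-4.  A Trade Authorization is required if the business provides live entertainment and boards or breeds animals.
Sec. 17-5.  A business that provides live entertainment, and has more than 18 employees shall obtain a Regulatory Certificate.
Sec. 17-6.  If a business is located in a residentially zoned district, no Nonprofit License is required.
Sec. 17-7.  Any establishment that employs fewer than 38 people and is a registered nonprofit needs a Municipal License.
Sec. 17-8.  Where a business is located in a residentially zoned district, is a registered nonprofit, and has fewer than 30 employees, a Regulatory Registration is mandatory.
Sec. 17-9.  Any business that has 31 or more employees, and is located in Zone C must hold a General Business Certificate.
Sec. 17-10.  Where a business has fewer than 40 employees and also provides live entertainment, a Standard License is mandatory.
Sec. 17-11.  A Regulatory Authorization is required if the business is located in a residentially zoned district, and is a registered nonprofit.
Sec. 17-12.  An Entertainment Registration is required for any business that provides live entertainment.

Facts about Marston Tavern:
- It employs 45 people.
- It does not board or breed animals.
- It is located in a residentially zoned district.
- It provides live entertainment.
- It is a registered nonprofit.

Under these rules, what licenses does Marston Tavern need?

Sec. 17-1. employees 45 > 44 → Large Employer Certificate required.
Sec. 17-2. employees 45 ≤ 97; provides live entertainment → Annual License required.
Sec. 17-3. is a registered nonprofit; employees 45 ≤ 68 → Nonprofit License required.
Sec. 17-4. provides live entertainment; does not board or breed animals → Trade Authorization not required.
Sec. 17-5. provides live entertainment; employees 45 > 18 → Regulatory Certificate required.
Sec. 17-6. is located in a residentially zoned district → exempt from Nonprofit License.
Sec. 17-7. employees 45 ≥ 38; is a registered nonprofit → Municipal License not required.
Sec. 17-8. is located in a residentially zoned district; is a registered nonprofit; employees 45 ≥ 30 → Regulatory Registration not required.
Sec. 17-9. employees 45 ≥ 31; is located in a residentially zoned district (not: is located in Zone C) → General Business Certificate not required.
Sec. 17-10. employees 45 ≥ 40; provides live entertainment → Standard License not required.
Sec. 17-11. is located in a residentially zoned district; is a registered nonprofit → Regulatory Authorization required.
Sec. 17-12. provides live entertainment → Entertainment Registration required.

Annual License, Entertainment Registration, Large Employer Certificate, Regulatory Authorization, Regulatory Certificate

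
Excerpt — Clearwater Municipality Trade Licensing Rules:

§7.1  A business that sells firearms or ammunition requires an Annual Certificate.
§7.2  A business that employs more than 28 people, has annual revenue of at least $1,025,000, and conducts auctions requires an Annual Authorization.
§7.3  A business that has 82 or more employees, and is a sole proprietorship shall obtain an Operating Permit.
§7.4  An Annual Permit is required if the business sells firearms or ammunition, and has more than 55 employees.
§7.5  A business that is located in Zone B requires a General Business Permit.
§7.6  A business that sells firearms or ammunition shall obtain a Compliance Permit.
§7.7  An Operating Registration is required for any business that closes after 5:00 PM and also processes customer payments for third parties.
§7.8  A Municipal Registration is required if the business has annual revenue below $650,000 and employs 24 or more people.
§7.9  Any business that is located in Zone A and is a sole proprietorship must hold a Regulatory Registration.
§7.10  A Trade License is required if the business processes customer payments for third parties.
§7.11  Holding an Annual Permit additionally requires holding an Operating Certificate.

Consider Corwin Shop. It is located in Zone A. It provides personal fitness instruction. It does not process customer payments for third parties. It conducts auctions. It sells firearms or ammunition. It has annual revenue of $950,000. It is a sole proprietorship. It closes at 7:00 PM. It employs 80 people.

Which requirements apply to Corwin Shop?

§7.1 sells firearms or ammunition → Annual Certificate required.
§7.2 employees 80 > 28; revenue $950,000 < $1,025,000; conducts auctions → Annual Authorization not required.
§7.3 employees 80 < 82; is a sole proprietorship → Operating Permit not required.
§7.4 sells firearms or ammunition; employees 80 > 55 → Annual Permit required.
§7.5 is located in Zone A (not: is located in Zone B) → General Business Permit not required.
§7.6 sells firearms or ammunition → Compliance Permit required.
§7.7 closes 7:00 PM, after 5:00 PM; does not process customer payments for third parties → Operating Registration not required.
§7.8 revenue $950,000 ≥ $650,000; employees 80 ≥ 24 → Municipal Registration not required.
§7.9 is located in Zone A; is a sole proprietorship → Regulatory Registration required.
§7.10 does not process customer payments for third parties → Trade License not required.
§7.11 Annual Permit is required → Operating Certificate also required.

Annual Certificate, Annual Permit, Compliance Permit, Operating Certificate, Regulatory Registration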